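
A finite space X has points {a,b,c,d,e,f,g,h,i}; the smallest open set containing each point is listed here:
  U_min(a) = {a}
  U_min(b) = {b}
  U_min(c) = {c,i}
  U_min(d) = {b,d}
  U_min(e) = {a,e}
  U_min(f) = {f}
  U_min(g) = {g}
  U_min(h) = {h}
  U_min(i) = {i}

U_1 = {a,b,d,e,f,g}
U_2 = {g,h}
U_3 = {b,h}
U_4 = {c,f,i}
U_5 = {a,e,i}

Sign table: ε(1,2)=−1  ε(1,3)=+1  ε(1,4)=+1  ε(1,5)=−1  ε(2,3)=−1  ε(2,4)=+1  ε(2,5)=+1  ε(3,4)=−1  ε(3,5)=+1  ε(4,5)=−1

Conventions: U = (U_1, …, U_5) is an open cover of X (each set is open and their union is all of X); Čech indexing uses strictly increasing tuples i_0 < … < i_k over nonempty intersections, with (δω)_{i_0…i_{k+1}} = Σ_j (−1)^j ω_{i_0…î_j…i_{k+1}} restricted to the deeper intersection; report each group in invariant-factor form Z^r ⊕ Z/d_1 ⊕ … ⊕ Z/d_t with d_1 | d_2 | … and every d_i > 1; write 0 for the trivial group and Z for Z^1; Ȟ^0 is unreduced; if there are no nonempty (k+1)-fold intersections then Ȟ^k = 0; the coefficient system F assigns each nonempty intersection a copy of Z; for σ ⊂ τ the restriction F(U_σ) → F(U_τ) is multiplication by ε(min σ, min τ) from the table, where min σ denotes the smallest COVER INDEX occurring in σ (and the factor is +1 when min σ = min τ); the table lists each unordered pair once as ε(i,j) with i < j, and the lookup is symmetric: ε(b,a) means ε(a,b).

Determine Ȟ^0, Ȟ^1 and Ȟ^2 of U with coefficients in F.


Ȟ^0 ≅ Z; Ȟ^1 ≅ Z^2; Ȟ^2 ≅ 0

nerve of the cover:
  U12={g} U13={b} U14={f} U15={a,e} U23={h} U45={i}
C dims 5,6; δ0: rk 4, SNF 1^4
Ȟ^0 = (5 − 4) − 0 = 1, so Ȟ^0 ≅ Z
Ȟ^1 = (6 − 0) − 4 = 2, so Ȟ^1 ≅ Z^2
Ȟ^2 = (0 − 0) − 0 = 0, so Ȟ^2 ≅ 0


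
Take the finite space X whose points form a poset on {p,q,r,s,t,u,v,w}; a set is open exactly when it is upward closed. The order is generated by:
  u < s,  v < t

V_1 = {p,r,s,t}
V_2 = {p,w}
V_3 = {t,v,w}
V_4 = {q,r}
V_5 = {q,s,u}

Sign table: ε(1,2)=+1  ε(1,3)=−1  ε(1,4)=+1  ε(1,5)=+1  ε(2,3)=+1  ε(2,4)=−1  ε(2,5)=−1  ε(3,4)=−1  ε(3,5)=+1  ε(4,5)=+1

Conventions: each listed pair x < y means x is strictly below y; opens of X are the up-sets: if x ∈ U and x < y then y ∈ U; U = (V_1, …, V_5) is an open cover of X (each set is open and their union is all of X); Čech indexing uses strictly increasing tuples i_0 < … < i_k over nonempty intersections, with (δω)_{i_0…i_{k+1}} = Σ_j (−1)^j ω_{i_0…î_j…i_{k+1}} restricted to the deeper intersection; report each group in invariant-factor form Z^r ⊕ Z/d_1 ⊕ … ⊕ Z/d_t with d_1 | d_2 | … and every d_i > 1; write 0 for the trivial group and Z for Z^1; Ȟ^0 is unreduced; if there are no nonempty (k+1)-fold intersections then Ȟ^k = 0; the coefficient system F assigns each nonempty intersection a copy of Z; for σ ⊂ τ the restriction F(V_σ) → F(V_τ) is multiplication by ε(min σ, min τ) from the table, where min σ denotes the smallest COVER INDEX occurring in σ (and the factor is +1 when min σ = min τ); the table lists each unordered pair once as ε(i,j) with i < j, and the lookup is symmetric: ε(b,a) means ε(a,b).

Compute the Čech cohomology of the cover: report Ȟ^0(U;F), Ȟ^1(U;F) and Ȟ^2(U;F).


nonempty overlaps:
  V12={p} V13={t} V14={r} V15={s} V23={w} V45={q}
C dims 5,6; δ0: rk 5, SNF 1^4·2
degree 0: 5−5−0 = 0 → Ȟ^0 ≅ 0
degree 1: 6−0−5 = 1 plus torsion [2] → Ȟ^1 ≅ Z ⊕ Z/2
degree 2: 0−0−0 = 0 → Ȟ^2 ≅ 0

Ȟ^0 = 0, Ȟ^1 = Z ⊕ Z/2 and Ȟ^2 = 0


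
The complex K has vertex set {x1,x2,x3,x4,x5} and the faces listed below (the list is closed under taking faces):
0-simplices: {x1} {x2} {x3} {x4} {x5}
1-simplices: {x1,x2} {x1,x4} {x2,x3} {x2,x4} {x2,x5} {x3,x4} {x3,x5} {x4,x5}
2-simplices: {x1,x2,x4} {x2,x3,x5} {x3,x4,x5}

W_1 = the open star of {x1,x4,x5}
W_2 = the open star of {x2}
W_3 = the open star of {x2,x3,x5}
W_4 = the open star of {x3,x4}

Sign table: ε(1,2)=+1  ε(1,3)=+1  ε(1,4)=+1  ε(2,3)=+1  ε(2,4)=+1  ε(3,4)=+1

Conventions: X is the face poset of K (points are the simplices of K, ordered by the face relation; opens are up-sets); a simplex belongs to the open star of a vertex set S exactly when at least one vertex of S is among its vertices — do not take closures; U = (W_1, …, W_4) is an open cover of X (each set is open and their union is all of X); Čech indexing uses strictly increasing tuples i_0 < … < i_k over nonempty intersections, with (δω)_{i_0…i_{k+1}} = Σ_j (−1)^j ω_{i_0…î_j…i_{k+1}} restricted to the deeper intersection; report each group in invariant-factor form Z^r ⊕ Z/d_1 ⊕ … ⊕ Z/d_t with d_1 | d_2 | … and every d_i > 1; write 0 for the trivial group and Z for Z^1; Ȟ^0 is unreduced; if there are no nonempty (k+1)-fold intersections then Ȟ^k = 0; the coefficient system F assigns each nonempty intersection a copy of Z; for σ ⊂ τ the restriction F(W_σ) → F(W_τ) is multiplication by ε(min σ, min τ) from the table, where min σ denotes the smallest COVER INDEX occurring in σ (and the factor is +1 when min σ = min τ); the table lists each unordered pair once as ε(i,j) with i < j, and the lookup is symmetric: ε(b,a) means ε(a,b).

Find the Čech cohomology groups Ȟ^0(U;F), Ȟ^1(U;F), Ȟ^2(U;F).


nerve of the cover:
  W1={{x1},{x4},{x5},{x1,x2},{x1,x4},{x2,x4},{x2,x5},{x3,x4},{x3,x5},{x4,x5},{x1,x2,x4},{x2,x3,x5},{x3,x4,x5}} W2={{x2},{x1,x2},{x2,x3},{x2,x4},{x2,x5},{x1,x2,x4},{x2,x3,x5}} W3={{x2},{x3},{x5},{x1,x2},{x2,x3},{x2,x4},{x2,x5},{x3,x4},{x3,x5},{x4,x5},{x1,x2,x4},{x2,x3,x5},{x3,x4,x5}} W4={{x3},{x4},{x1,x4},{x2,x3},{x2,x4},{x3,x4},{x3,x5},{x4,x5},{x1,x2,x4},{x2,x3,x5},{x3,x4,x5}}
  W12={{x1,x2},{x2,x4},{x2,x5},{x1,x2,x4},{x2,x3,x5}} W13={{x5},{x1,x2},{x2,x4},{x2,x5},{x3,x4},{x3,x5},{x4,x5},{x1,x2,x4},{x2,x3,x5},{x3,x4,x5}} W14={{x4},{x1,x4},{x2,x4},{x3,x4},{x3,x5},{x4,x5},{x1,x2,x4},{x2,x3,x5},{x3,x4,x5}} W23={{x2},{x1,x2},{x2,x3},{x2,x4},{x2,x5},{x1,x2,x4},{x2,x3,x5}} W24={{x2,x3},{x2,x4},{x1,x2,x4},{x2,x3,x5}} W34={{x3},{x2,x3},{x2,x4},{x3,x4},{x3,x5},{x4,x5},{x1,x2,x4},{x2,x3,x5},{x3,x4,x5}}
  W123={{x1,x2},{x2,x4},{x2,x5},{x1,x2,x4},{x2,x3,x5}} W124={{x2,x4},{x1,x2,x4},{x2,x3,x5}} W134={{x2,x4},{x3,x4},{x3,x5},{x4,x5},{x1,x2,x4},{x2,x3,x5},{x3,x4,x5}} W234={{x2,x3},{x2,x4},{x1,x2,x4},{x2,x3,x5}}
  W1234={{x2,x4},{x1,x2,x4},{x2,x3,x5}}
C dims 4,6,4,1; δ0: rk 3, SNF 1^3; δ1: rk 3, SNF 1^3; δ2: rk 1, SNF 1^1
Ȟ^0 = (4 − 3) − 0 = 1, so Ȟ^0 ≅ Z
Ȟ^1 = (6 − 3) − 3 = 0, so Ȟ^1 ≅ 0
Ȟ^2 = (4 − 1) − 3 = 0, so Ȟ^2 ≅ 0

Ȟ^0 ≅ Z, Ȟ^1 ≅ 0 and Ȟ^2 ≅ 0


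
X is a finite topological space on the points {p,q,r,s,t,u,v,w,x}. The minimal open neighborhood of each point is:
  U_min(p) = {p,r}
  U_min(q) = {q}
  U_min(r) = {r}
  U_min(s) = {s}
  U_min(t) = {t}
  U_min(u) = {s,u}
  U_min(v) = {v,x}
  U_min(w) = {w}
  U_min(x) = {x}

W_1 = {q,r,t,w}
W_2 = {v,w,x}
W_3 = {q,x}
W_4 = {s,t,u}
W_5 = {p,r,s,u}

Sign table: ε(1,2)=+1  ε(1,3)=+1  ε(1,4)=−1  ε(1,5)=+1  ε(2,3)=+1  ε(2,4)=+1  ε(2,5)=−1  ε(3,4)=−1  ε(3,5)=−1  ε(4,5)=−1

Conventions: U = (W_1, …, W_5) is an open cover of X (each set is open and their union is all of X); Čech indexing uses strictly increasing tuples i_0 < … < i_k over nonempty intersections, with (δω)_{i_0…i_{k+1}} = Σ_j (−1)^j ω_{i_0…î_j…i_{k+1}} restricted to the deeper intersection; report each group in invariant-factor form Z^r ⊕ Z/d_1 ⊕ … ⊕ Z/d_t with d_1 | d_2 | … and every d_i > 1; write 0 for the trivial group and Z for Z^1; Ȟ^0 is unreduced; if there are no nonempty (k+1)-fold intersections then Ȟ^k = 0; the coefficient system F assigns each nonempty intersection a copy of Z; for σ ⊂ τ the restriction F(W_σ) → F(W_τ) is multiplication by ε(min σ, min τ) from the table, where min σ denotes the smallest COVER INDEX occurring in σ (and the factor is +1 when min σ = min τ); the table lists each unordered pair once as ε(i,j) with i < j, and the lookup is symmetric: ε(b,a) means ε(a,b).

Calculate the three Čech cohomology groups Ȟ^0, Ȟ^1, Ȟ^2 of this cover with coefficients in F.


cover nerve:
  W12={w} W13={q} W14={t} W15={r} W23={x} W45={s,u}
C dims 5,6; δ0: rk 4, SNF 1^4
Ȟ^0: (5−4)−0=1 ⇒ Z
Ȟ^1: (6−0)−4=2 ⇒ Z^2
Ȟ^2: (0−0)−0=0 ⇒ 0

Ȟ^0(U;F) ≅ Z, Ȟ^1(U;F) ≅ Z^2 and Ȟ^2(U;F) ≅ 0


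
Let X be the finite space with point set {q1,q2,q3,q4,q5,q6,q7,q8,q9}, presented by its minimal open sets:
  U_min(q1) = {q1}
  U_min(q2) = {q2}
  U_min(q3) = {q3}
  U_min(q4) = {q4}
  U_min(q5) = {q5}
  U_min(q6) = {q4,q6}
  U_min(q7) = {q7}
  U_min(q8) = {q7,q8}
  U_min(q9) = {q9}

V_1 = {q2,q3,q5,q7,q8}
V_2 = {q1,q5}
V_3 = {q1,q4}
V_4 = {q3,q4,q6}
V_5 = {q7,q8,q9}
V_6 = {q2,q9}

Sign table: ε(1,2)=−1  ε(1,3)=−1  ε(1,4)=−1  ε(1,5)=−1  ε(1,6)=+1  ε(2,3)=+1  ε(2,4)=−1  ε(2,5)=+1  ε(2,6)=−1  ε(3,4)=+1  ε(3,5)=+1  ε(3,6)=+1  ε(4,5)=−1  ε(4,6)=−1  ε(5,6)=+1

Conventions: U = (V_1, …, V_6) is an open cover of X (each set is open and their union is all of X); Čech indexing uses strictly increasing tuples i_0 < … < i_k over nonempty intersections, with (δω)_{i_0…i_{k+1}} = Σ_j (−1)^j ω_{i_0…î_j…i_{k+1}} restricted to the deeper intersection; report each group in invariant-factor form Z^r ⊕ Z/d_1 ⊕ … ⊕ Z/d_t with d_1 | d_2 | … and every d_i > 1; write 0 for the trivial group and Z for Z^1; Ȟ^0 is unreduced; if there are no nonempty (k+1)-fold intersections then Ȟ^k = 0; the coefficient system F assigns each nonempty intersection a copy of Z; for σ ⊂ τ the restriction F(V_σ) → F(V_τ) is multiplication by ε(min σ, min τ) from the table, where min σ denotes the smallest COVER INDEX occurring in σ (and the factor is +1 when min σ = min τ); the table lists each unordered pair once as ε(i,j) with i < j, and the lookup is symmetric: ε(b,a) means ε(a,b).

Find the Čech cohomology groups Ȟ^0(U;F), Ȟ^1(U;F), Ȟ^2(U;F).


nerve of the cover:
  V12={q5} V14={q3} V15={q7,q8} V16={q2} V23={q1} V34={q4} V56={q9}
C dims 6,7; δ0: rk 6, SNF 1^5·2
Ȟ^0 = (6 − 6) − 0 = 0, so Ȟ^0 ≅ 0
Ȟ^1 = (7 − 0) − 6 = 1 plus torsion [2], so Ȟ^1 ≅ Z ⊕ Z/2
Ȟ^2 = (0 − 0) − 0 = 0, so Ȟ^2 ≅ 0

Ȟ^0(U;F) ≅ 0,  Ȟ^1(U;F) ≅ Z ⊕ Z/2,  Ȟ^2(U;F) ≅ 0


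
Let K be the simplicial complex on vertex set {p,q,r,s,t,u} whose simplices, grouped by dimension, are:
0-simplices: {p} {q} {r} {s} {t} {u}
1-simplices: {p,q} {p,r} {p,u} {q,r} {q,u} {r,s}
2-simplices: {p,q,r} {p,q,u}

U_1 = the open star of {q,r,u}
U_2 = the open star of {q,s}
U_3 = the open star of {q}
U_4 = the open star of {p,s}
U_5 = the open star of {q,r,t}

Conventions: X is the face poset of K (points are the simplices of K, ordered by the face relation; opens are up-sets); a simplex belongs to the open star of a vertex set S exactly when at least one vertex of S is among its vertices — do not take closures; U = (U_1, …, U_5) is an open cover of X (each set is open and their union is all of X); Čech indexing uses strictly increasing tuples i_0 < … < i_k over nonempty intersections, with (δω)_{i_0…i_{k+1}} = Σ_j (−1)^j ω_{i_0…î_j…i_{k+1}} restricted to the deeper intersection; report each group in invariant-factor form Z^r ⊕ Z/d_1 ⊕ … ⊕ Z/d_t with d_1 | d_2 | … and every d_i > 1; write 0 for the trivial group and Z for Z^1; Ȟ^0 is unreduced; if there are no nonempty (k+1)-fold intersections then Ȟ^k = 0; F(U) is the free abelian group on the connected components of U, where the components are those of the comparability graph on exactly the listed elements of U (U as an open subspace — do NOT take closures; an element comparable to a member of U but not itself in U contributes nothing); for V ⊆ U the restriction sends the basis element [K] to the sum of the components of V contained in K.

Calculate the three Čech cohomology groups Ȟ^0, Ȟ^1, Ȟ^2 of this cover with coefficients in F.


nonempty overlaps:
  U1={{q},{r},{u},{p,q},{p,r},{p,u},{q,r},{q,u},{r,s},{p,q,r},{p,q,u}} U2={{q},{s},{p,q},{q,r},{q,u},{r,s},{p,q,r},{p,q,u}} U3={{q},{p,q},{q,r},{q,u},{p,q,r},{p,q,u}} U4={{p},{s},{p,q},{p,r},{p,u},{r,s},{p,q,r},{p,q,u}} U5={{q},{r},{t},{p,q},{p,r},{q,r},{q,u},{r,s},{p,q,r},{p,q,u}}
  U12={{q},{p,q},{q,r},{q,u},{r,s},{p,q,r},{p,q,u}} U13={{q},{p,q},{q,r},{q,u},{p,q,r},{p,q,u}} U14={{p,q},{p,r},{p,u},{r,s},{p,q,r},{p,q,u}} U15={{q},{r},{p,q},{p,r},{q,r},{q,u},{r,s},{p,q,r},{p,q,u}} U23={{q},{p,q},{q,r},{q,u},{p,q,r},{p,q,u}} U24={{s},{p,q},{r,s},{p,q,r},{p,q,u}} U25={{q},{p,q},{q,r},{q,u},{r,s},{p,q,r},{p,q,u}} U34={{p,q},{p,q,r},{p,q,u}} U35={{q},{p,q},{q,r},{q,u},{p,q,r},{p,q,u}} U45={{p,q},{p,r},{r,s},{p,q,r},{p,q,u}}
  U123={{q},{p,q},{q,r},{q,u},{p,q,r},{p,q,u}} U124={{p,q},{r,s},{p,q,r},{p,q,u}} U125={{q},{p,q},{q,r},{q,u},{r,s},{p,q,r},{p,q,u}} U134={{p,q},{p,q,r},{p,q,u}} U135={{q},{p,q},{q,r},{q,u},{p,q,r},{p,q,u}} U145={{p,q},{p,r},{r,s},{p,q,r},{p,q,u}} U234={{p,q},{p,q,r},{p,q,u}} U235={{q},{p,q},{q,r},{q,u},{p,q,r},{p,q,u}} U245={{p,q},{r,s},{p,q,r},{p,q,u}} U345={{p,q},{p,q,r},{p,q,u}}
  U1234={{p,q},{p,q,r},{p,q,u}} U1235={{q},{p,q},{q,r},{q,u},{p,q,r},{p,q,u}} U1245={{p,q},{r,s},{p,q,r},{p,q,u}} U1345={{p,q},{p,q,r},{p,q,u}} U2345={{p,q},{p,q,r},{p,q,u}}
  U12345={{p,q},{p,q,r},{p,q,u}}
components per intersection:
  U1: {{q},{r},{u},{p,q},{p,r},{p,u},{q,r},{q,u},{r,s},{p,q,r},{p,q,u}}
  U2: {{q},{p,q},{q,r},{q,u},{p,q,r},{p,q,u}} {{s},{r,s}}
  U3: {{q},{p,q},{q,r},{q,u},{p,q,r},{p,q,u}}
  U4: {{p},{p,q},{p,r},{p,u},{p,q,r},{p,q,u}} {{s},{r,s}}
  U5: {{q},{r},{p,q},{p,r},{q,r},{q,u},{r,s},{p,q,r},{p,q,u}} {{t}}
  U12: {{q},{p,q},{q,r},{q,u},{p,q,r},{p,q,u}} {{r,s}}
  U13: {{q},{p,q},{q,r},{q,u},{p,q,r},{p,q,u}}
  U14: {{p,q},{p,r},{p,u},{p,q,r},{p,q,u}} {{r,s}}
  U15: {{q},{r},{p,q},{p,r},{q,r},{q,u},{r,s},{p,q,r},{p,q,u}}
  U23: {{q},{p,q},{q,r},{q,u},{p,q,r},{p,q,u}}
  U24: {{s},{r,s}} {{p,q},{p,q,r},{p,q,u}}
  U25: {{q},{p,q},{q,r},{q,u},{p,q,r},{p,q,u}} {{r,s}}
  U34: {{p,q},{p,q,r},{p,q,u}}
  U35: {{q},{p,q},{q,r},{q,u},{p,q,r},{p,q,u}}
  U45: {{p,q},{p,r},{p,q,r},{p,q,u}} {{r,s}}
  U123: {{q},{p,q},{q,r},{q,u},{p,q,r},{p,q,u}}
  U124: {{p,q},{p,q,r},{p,q,u}} {{r,s}}
  U125: {{q},{p,q},{q,r},{q,u},{p,q,r},{p,q,u}} {{r,s}}
  U134: {{p,q},{p,q,r},{p,q,u}}
  U135: {{q},{p,q},{q,r},{q,u},{p,q,r},{p,q,u}}
  U145: {{p,q},{p,r},{p,q,r},{p,q,u}} {{r,s}}
  U234: {{p,q},{p,q,r},{p,q,u}}
  U235: {{q},{p,q},{q,r},{q,u},{p,q,r},{p,q,u}}
  U245: {{p,q},{p,q,r},{p,q,u}} {{r,s}}
  U345: {{p,q},{p,q,r},{p,q,u}}
  U1234: {{p,q},{p,q,r},{p,q,u}}
  U1235: {{q},{p,q},{q,r},{q,u},{p,q,r},{p,q,u}}
  U1245: {{p,q},{p,q,r},{p,q,u}} {{r,s}}
  U1345: {{p,q},{p,q,r},{p,q,u}}
  U2345: {{p,q},{p,q,r},{p,q,u}}
  U12345: {{p,q},{p,q,r},{p,q,u}}
C dims 8,15,14,6; δ0: rk 6, SNF 1^6; δ1: rk 9, SNF 1^9; δ2: rk 5, SNF 1^5
degree 0: 8−6−0 = 2 → Ȟ^0 ≅ Z^2
degree 1: 15−9−6 = 0 → Ȟ^1 ≅ 0
degree 2: 14−5−9 = 0 → Ȟ^2 ≅ 0

Ȟ^0 = Z^2, Ȟ^1 = 0, Ȟ^2 = 0


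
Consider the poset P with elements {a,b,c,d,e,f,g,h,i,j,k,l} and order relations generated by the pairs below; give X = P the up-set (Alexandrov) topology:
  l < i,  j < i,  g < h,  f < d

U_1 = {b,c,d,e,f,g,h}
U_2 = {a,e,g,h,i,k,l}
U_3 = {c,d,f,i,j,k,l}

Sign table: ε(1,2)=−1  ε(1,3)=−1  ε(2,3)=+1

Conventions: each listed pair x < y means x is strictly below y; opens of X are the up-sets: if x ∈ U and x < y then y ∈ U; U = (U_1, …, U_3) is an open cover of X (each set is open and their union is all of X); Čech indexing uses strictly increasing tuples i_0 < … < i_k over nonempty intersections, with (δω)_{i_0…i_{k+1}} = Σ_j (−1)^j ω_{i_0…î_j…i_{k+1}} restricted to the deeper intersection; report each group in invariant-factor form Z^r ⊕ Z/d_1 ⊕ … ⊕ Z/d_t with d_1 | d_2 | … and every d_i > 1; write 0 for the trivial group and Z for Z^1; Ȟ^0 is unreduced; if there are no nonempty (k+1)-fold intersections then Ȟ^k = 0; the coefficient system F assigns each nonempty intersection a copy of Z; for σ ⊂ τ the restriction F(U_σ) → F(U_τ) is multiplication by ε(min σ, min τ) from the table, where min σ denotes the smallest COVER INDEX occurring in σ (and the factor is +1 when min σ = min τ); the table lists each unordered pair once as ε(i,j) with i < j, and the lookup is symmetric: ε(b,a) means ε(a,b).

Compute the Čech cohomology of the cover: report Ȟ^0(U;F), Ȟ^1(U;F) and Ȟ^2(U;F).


Ȟ^0 = Z, Ȟ^1 = Z, Ȟ^2 = 0

nonempty overlaps:
  U12={e,g,h} U13={c,d,f} U23={i,k,l}
C dims 3,3; δ0: rk 2, SNF 1^2
degree 0: 3−2−0 = 1 → Ȟ^0 ≅ Z
degree 1: 3−0−2 = 1 → Ȟ^1 ≅ Z
degree 2: 0−0−0 = 0 → Ȟ^2 ≅ 0


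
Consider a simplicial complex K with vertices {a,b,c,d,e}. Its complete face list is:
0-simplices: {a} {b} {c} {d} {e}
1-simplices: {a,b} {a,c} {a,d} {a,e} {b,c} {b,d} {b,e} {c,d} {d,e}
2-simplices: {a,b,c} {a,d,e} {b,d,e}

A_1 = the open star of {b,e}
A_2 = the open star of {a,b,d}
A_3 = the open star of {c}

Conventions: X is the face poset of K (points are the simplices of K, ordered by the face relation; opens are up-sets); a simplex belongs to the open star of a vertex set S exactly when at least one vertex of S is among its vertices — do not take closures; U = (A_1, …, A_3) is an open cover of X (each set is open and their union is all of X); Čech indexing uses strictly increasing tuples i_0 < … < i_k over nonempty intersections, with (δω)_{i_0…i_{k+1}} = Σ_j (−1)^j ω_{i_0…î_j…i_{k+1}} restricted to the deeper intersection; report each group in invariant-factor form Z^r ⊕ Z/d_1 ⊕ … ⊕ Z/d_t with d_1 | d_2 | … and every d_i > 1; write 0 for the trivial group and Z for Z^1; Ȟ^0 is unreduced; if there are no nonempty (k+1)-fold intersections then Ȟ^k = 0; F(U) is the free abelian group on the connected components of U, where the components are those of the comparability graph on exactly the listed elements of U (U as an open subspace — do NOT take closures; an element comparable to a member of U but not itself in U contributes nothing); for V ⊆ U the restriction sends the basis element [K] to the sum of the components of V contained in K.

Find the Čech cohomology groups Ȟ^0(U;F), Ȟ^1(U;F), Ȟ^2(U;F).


nonempty overlaps:
  A1={{b},{e},{a,b},{a,e},{b,c},{b,d},{b,e},{d,e},{a,b,c},{a,d,e},{b,d,e}} A2={{a},{b},{d},{a,b},{a,c},{a,d},{a,e},{b,c},{b,d},{b,e},{c,d},{d,e},{a,b,c},{a,d,e},{b,d,e}} A3={{c},{a,c},{b,c},{c,d},{a,b,c}}
  A12={{b},{a,b},{a,e},{b,c},{b,d},{b,e},{d,e},{a,b,c},{a,d,e},{b,d,e}} A13={{b,c},{a,b,c}} A23={{a,c},{b,c},{c,d},{a,b,c}}
  A123={{b,c},{a,b,c}}
components per intersection:
  A1: {{b},{e},{a,b},{a,e},{b,c},{b,d},{b,e},{d,e},{a,b,c},{a,d,e},{b,d,e}}
  A2: {{a},{b},{d},{a,b},{a,c},{a,d},{a,e},{b,c},{b,d},{b,e},{c,d},{d,e},{a,b,c},{a,d,e},{b,d,e}}
  A3: {{c},{a,c},{b,c},{c,d},{a,b,c}}
  A12: {{b},{a,b},{a,e},{b,c},{b,d},{b,e},{d,e},{a,b,c},{a,d,e},{b,d,e}}
  A13: {{b,c},{a,b,c}}
  A23: {{a,c},{b,c},{a,b,c}} {{c,d}}
  A123: {{b,c},{a,b,c}}
C dims 3,4,1; δ0: rk 2, SNF 1^2; δ1: rk 1, SNF 1^1
degree 0: 3−2−0 = 1 → Ȟ^0 ≅ Z
degree 1: 4−1−2 = 1 → Ȟ^1 ≅ Z
degree 2: 1−0−1 = 0 → Ȟ^2 ≅ 0

Ȟ^0 = Z, Ȟ^1 = Z, Ȟ^2 = 0


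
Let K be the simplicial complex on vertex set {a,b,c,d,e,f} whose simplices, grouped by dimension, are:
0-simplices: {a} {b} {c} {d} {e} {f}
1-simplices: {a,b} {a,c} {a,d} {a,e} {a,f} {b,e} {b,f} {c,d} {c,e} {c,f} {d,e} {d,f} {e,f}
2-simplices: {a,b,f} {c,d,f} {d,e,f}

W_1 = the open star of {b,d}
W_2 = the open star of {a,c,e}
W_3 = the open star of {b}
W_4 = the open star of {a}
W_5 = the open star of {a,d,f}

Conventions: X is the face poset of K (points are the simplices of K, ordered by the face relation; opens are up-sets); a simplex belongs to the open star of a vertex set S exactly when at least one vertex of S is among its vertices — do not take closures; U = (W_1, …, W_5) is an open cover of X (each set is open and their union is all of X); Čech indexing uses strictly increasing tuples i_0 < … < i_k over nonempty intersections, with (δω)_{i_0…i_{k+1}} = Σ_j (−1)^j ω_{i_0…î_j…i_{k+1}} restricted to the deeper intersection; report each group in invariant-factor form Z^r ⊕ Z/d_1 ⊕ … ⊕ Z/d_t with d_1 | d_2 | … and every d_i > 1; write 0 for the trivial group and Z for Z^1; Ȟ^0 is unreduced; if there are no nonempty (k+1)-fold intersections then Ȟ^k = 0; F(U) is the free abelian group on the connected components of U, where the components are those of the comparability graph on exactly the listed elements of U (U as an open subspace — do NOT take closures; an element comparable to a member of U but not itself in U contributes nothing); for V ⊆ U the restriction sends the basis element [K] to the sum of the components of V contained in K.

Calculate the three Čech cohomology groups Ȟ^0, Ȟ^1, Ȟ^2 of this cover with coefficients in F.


intersection data:
  W1={{b},{d},{a,b},{a,d},{b,e},{b,f},{c,d},{d,e},{d,f},{a,b,f},{c,d,f},{d,e,f}} W2={{a},{c},{e},{a,b},{a,c},{a,d},{a,e},{a,f},{b,e},{c,d},{c,e},{c,f},{d,e},{e,f},{a,b,f},{c,d,f},{d,e,f}} W3={{b},{a,b},{b,e},{b,f},{a,b,f}} W4={{a},{a,b},{a,c},{a,d},{a,e},{a,f},{a,b,f}} W5={{a},{d},{f},{a,b},{a,c},{a,d},{a,e},{a,f},{b,f},{c,d},{c,f},{d,e},{d,f},{e,f},{a,b,f},{c,d,f},{d,e,f}}
  W12={{a,b},{a,d},{b,e},{c,d},{d,e},{a,b,f},{c,d,f},{d,e,f}} W13={{b},{a,b},{b,e},{b,f},{a,b,f}} W14={{a,b},{a,d},{a,b,f}} W15={{d},{a,b},{a,d},{b,f},{c,d},{d,e},{d,f},{a,b,f},{c,d,f},{d,e,f}} W23={{a,b},{b,e},{a,b,f}} W24={{a},{a,b},{a,c},{a,d},{a,e},{a,f},{a,b,f}} W25={{a},{a,b},{a,c},{a,d},{a,e},{a,f},{c,d},{c,f},{d,e},{e,f},{a,b,f},{c,d,f},{d,e,f}} W34={{a,b},{a,b,f}} W35={{a,b},{b,f},{a,b,f}} W45={{a},{a,b},{a,c},{a,d},{a,e},{a,f},{a,b,f}}
  W123={{a,b},{b,e},{a,b,f}} W124={{a,b},{a,d},{a,b,f}} W125={{a,b},{a,d},{c,d},{d,e},{a,b,f},{c,d,f},{d,e,f}} W134={{a,b},{a,b,f}} W135={{a,b},{b,f},{a,b,f}} W145={{a,b},{a,d},{a,b,f}} W234={{a,b},{a,b,f}} W235={{a,b},{a,b,f}} W245={{a},{a,b},{a,c},{a,d},{a,e},{a,f},{a,b,f}} W345={{a,b},{a,b,f}}
  W1234={{a,b},{a,b,f}} W1235={{a,b},{a,b,f}} W1245={{a,b},{a,d},{a,b,f}} W1345={{a,b},{a,b,f}} W2345={{a,b},{a,b,f}}
  W12345={{a,b},{a,b,f}}
components per intersection:
  W1: {{b},{a,b},{b,e},{b,f},{a,b,f}} {{d},{a,d},{c,d},{d,e},{d,f},{c,d,f},{d,e,f}}
  W2: {{a},{c},{e},{a,b},{a,c},{a,d},{a,e},{a,f},{b,e},{c,d},{c,e},{c,f},{d,e},{e,f},{a,b,f},{c,d,f},{d,e,f}}
  W3: {{b},{a,b},{b,e},{b,f},{a,b,f}}
  W4: {{a},{a,b},{a,c},{a,d},{a,e},{a,f},{a,b,f}}
  W5: {{a},{d},{f},{a,b},{a,c},{a,d},{a,e},{a,f},{b,f},{c,d},{c,f},{d,e},{d,f},{e,f},{a,b,f},{c,d,f},{d,e,f}}
  W12: {{a,b},{a,b,f}} {{a,d}} {{b,e}} {{c,d},{c,d,f}} {{d,e},{d,e,f}}
  W13: {{b},{a,b},{b,e},{b,f},{a,b,f}}
  W14: {{a,b},{a,b,f}} {{a,d}}
  W15: {{d},{a,d},{c,d},{d,e},{d,f},{c,d,f},{d,e,f}} {{a,b},{b,f},{a,b,f}}
  W23: {{a,b},{a,b,f}} {{b,e}}
  W24: {{a},{a,b},{a,c},{a,d},{a,e},{a,f},{a,b,f}}
  W25: {{a},{a,b},{a,c},{a,d},{a,e},{a,f},{a,b,f}} {{c,d},{c,f},{c,d,f}} {{d,e},{e,f},{d,e,f}}
  W34: {{a,b},{a,b,f}}
  W35: {{a,b},{b,f},{a,b,f}}
  W45: {{a},{a,b},{a,c},{a,d},{a,e},{a,f},{a,b,f}}
  W123: {{a,b},{a,b,f}} {{b,e}}
  W124: {{a,b},{a,b,f}} {{a,d}}
  W125: {{a,b},{a,b,f}} {{a,d}} {{c,d},{c,d,f}} {{d,e},{d,e,f}}
  W134: {{a,b},{a,b,f}}
  W135: {{a,b},{b,f},{a,b,f}}
  W145: {{a,b},{a,b,f}} {{a,d}}
  W234: {{a,b},{a,b,f}}
  W235: {{a,b},{a,b,f}}
  W245: {{a},{a,b},{a,c},{a,d},{a,e},{a,f},{a,b,f}}
  W345: {{a,b},{a,b,f}}
  W1234: {{a,b},{a,b,f}}
  W1235: {{a,b},{a,b,f}}
  W1245: {{a,b},{a,b,f}} {{a,d}}
  W1345: {{a,b},{a,b,f}}
  W2345: {{a,b},{a,b,f}}
  W12345: {{a,b},{a,b,f}}
C dims 6,19,16,6; δ0: rk 5, SNF 1^5; δ1: rk 11, SNF 1^11; δ2: rk 5, SNF 1^5
Ȟ^0 = (6 − 5) − 0 = 1, so Ȟ^0 ≅ Z
Ȟ^1 = (19 − 11) − 5 = 3, so Ȟ^1 ≅ Z^3
Ȟ^2 = (16 − 5) − 11 = 0, so Ȟ^2 ≅ 0

Ȟ^0(U;F) ≅ Z; Ȟ^1(U;F) ≅ Z^3; Ȟ^2(U;F) ≅ 0


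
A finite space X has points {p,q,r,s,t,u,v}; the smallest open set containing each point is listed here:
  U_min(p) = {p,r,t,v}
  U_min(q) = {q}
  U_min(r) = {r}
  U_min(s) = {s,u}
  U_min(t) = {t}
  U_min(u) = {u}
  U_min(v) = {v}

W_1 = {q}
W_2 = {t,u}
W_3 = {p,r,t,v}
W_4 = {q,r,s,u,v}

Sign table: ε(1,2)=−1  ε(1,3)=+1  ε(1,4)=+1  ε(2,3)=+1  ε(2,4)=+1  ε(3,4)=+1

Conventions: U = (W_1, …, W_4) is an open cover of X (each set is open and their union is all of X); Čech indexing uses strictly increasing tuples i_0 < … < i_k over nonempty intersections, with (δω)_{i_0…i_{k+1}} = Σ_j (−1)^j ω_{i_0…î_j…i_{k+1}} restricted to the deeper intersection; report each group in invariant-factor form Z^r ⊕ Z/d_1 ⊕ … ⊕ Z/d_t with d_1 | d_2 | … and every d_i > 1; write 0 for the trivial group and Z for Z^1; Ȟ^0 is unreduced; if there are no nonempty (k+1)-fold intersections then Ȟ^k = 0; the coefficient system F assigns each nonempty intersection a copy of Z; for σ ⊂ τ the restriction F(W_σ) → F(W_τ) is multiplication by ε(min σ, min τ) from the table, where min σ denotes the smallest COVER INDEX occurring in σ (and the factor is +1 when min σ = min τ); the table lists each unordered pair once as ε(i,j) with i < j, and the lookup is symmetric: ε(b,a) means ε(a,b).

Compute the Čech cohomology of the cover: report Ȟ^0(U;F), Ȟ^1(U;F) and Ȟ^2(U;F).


intersection data:
  W14={q} W23={t} W24={u} W34={r,v}
C dims 4,4; δ0: rk 3, SNF 1^3
Ȟ^0 = (4 − 3) − 0 = 1, so Ȟ^0 ≅ Z
Ȟ^1 = (4 − 0) − 3 = 1, so Ȟ^1 ≅ Z
Ȟ^2 = (0 − 0) − 0 = 0, so Ȟ^2 ≅ 0

Ȟ^0 ≅ Z, Ȟ^1 ≅ Z and Ȟ^2 ≅ 0


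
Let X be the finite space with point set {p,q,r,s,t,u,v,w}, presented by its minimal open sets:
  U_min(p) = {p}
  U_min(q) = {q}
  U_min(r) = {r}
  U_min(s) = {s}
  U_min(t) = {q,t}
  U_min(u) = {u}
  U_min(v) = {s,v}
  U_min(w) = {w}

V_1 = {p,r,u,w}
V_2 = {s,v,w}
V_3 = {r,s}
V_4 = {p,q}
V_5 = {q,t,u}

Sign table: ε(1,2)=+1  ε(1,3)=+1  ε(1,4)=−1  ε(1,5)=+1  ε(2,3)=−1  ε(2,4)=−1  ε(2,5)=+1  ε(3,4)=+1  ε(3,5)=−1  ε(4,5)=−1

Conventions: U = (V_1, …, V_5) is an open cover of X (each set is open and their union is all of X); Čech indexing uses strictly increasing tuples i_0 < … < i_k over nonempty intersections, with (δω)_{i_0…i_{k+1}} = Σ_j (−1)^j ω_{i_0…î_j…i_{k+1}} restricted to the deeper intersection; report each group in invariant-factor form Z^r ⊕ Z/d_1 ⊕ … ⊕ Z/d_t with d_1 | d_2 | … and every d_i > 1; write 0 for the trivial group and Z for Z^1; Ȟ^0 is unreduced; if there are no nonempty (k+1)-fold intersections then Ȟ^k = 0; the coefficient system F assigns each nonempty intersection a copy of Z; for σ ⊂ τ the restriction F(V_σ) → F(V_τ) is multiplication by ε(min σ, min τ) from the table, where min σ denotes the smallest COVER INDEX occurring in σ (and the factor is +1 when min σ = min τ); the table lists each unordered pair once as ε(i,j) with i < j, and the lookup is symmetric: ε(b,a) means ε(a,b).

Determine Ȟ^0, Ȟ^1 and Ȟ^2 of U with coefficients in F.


nonempty intersections:
  V12={w} V13={r} V14={p} V15={u} V23={s} V45={q}
C dims 5,6; δ0: rk 5, SNF 1^4·2
Ȟ^0: (5−5)−0=0 ⇒ 0
Ȟ^1: (6−0)−5=1 plus torsion [2] ⇒ Z ⊕ Z/2
Ȟ^2: (0−0)−0=0 ⇒ 0

Ȟ^0 = 0, Ȟ^1 = Z ⊕ Z/2, Ȟ^2 = 0


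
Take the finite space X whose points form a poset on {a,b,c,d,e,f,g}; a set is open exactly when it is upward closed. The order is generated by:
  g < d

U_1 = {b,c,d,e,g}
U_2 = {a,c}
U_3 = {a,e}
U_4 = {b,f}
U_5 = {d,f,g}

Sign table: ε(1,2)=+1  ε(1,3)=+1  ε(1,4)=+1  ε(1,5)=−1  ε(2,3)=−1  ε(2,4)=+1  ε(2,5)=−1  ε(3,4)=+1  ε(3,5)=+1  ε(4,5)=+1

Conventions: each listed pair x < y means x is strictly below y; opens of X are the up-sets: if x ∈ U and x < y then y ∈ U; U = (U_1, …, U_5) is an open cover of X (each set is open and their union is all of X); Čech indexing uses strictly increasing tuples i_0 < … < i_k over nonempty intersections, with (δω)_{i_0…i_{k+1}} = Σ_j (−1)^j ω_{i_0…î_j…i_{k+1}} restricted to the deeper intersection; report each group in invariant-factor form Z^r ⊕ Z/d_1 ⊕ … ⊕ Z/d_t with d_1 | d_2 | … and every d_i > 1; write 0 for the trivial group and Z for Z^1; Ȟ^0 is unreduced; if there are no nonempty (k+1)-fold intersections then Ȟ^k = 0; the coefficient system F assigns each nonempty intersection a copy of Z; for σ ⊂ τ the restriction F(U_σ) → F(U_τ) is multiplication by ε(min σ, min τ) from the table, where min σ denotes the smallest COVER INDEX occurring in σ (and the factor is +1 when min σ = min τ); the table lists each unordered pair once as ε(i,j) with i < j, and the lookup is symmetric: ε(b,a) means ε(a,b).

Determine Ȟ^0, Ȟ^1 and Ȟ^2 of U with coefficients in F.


Ȟ^0 = 0; Ȟ^1 = Z ⊕ Z/2; Ȟ^2 = 0

nerve of the cover:
  U12={c} U13={e} U14={b} U15={d,g} U23={a} U45={f}
C dims 5,6; δ0: rk 5, SNF 1^4·2
Ȟ^0 = (5 − 5) − 0 = 0, so Ȟ^0 ≅ 0
Ȟ^1 = (6 − 0) − 5 = 1 plus torsion [2], so Ȟ^1 ≅ Z ⊕ Z/2
Ȟ^2 = (0 − 0) − 0 = 0, so Ȟ^2 ≅ 0


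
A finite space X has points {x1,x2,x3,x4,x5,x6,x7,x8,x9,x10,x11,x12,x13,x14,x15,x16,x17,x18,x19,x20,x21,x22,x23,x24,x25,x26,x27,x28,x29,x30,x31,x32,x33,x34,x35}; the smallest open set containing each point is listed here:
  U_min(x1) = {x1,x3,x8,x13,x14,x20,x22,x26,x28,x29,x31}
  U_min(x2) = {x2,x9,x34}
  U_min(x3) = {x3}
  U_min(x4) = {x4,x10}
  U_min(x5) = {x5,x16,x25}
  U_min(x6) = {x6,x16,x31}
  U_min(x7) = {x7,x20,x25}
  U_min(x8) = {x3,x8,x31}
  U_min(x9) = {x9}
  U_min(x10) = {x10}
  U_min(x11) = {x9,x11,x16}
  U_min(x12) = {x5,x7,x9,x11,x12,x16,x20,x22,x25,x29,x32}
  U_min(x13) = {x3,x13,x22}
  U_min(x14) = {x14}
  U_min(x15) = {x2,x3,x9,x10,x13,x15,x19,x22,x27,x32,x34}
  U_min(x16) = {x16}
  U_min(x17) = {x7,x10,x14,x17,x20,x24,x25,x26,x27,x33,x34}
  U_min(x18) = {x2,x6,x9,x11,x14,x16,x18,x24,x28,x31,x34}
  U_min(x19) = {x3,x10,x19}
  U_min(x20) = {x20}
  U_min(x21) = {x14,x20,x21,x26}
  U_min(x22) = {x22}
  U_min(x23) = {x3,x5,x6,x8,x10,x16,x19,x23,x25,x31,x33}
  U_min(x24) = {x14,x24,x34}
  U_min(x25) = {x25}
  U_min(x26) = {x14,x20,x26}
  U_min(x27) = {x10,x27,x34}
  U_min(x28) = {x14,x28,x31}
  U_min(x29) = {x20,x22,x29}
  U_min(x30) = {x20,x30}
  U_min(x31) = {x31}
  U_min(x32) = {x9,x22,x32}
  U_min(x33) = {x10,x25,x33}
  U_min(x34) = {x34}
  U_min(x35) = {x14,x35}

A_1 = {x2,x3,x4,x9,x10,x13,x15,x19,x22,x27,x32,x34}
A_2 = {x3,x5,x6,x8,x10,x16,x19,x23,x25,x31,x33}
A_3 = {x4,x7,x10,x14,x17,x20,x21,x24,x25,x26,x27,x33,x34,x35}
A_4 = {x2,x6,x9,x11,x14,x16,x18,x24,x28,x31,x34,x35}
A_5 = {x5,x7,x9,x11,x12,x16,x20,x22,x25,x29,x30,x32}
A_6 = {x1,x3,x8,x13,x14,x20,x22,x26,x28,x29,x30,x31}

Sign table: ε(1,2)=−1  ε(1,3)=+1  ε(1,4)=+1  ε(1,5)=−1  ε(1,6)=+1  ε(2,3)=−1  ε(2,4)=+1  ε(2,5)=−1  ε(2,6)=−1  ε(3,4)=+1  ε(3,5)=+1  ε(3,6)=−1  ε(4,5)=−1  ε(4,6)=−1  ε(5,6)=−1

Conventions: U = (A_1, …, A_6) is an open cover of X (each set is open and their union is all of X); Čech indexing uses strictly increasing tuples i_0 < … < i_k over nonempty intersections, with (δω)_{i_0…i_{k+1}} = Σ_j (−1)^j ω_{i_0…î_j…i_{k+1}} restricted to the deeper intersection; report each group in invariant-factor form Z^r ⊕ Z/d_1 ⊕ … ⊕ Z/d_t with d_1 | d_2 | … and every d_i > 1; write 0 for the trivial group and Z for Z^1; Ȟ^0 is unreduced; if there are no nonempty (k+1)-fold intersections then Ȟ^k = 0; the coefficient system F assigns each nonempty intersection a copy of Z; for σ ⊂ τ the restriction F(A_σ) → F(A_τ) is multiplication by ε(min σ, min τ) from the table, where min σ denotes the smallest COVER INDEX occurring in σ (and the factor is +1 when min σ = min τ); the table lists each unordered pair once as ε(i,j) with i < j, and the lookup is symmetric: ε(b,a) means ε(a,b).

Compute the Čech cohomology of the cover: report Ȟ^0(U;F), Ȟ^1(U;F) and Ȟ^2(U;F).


Ȟ^0(U;F) ≅ 0, Ȟ^1(U;F) ≅ Z/2, Ȟ^2(U;F) ≅ Z

nonempty overlaps:
  A12={x3,x10,x19} A13={x4,x10,x27,x34} A14={x2,x9,x34} A15={x9,x22,x32} A16={x3,x13,x22} A23={x10,x25,x33} A24={x6,x16,x31} A25={x5,x16,x25} A26={x3,x8,x31} A34={x14,x24,x34,x35} A35={x7,x20,x25} A36={x14,x20,x26} A45={x9,x11,x16} A46={x14,x28,x31} A56={x20,x22,x29,x30}
  A123={x10} A126={x3} A134={x34} A145={x9} A156={x22} A235={x25} A245={x16} A246={x31} A346={x14} A356={x20}
C dims 6,15,10; δ0: rk 6, SNF 1^5·2; δ1: rk 9, SNF 1^9
degree 0: 6−6−0 = 0 → Ȟ^0 ≅ 0
degree 1: 15−9−6 = 0 plus torsion [2] → Ȟ^1 ≅ Z/2
degree 2: 10−0−9 = 1 → Ȟ^2 ≅ Z


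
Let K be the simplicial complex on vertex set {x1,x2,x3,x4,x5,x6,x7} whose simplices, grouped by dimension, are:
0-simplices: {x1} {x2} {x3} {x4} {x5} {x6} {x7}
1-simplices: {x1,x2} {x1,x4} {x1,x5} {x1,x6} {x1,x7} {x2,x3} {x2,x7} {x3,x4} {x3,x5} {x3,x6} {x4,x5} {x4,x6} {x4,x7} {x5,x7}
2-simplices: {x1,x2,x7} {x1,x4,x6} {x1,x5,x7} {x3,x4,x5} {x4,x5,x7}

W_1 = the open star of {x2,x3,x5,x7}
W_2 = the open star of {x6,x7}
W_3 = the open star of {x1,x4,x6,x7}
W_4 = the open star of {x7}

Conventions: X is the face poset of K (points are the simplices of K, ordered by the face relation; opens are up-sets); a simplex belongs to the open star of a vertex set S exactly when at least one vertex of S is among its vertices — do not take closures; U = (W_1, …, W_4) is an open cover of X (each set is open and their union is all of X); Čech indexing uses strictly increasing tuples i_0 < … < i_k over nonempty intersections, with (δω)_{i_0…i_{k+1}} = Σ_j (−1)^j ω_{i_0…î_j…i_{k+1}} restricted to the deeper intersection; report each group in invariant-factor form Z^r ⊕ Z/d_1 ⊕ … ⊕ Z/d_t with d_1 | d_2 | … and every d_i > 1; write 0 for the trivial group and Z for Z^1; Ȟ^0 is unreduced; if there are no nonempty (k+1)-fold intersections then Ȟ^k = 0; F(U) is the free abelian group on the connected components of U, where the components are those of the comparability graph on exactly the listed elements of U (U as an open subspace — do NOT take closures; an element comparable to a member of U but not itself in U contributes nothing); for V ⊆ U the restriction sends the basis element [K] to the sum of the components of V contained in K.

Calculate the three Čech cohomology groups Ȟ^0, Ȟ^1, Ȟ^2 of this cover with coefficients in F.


nonempty intersections:
  W1={{x2},{x3},{x5},{x7},{x1,x2},{x1,x5},{x1,x7},{x2,x3},{x2,x7},{x3,x4},{x3,x5},{x3,x6},{x4,x5},{x4,x7},{x5,x7},{x1,x2,x7},{x1,x5,x7},{x3,x4,x5},{x4,x5,x7}} W2={{x6},{x7},{x1,x6},{x1,x7},{x2,x7},{x3,x6},{x4,x6},{x4,x7},{x5,x7},{x1,x2,x7},{x1,x4,x6},{x1,x5,x7},{x4,x5,x7}} W3={{x1},{x4},{x6},{x7},{x1,x2},{x1,x4},{x1,x5},{x1,x6},{x1,x7},{x2,x7},{x3,x4},{x3,x6},{x4,x5},{x4,x6},{x4,x7},{x5,x7},{x1,x2,x7},{x1,x4,x6},{x1,x5,x7},{x3,x4,x5},{x4,x5,x7}} W4={{x7},{x1,x7},{x2,x7},{x4,x7},{x5,x7},{x1,x2,x7},{x1,x5,x7},{x4,x5,x7}}
  W12={{x7},{x1,x7},{x2,x7},{x3,x6},{x4,x7},{x5,x7},{x1,x2,x7},{x1,x5,x7},{x4,x5,x7}} W13={{x7},{x1,x2},{x1,x5},{x1,x7},{x2,x7},{x3,x4},{x3,x6},{x4,x5},{x4,x7},{x5,x7},{x1,x2,x7},{x1,x5,x7},{x3,x4,x5},{x4,x5,x7}} W14={{x7},{x1,x7},{x2,x7},{x4,x7},{x5,x7},{x1,x2,x7},{x1,x5,x7},{x4,x5,x7}} W23={{x6},{x7},{x1,x6},{x1,x7},{x2,x7},{x3,x6},{x4,x6},{x4,x7},{x5,x7},{x1,x2,x7},{x1,x4,x6},{x1,x5,x7},{x4,x5,x7}} W24={{x7},{x1,x7},{x2,x7},{x4,x7},{x5,x7},{x1,x2,x7},{x1,x5,x7},{x4,x5,x7}} W34={{x7},{x1,x7},{x2,x7},{x4,x7},{x5,x7},{x1,x2,x7},{x1,x5,x7},{x4,x5,x7}}
  W123={{x7},{x1,x7},{x2,x7},{x3,x6},{x4,x7},{x5,x7},{x1,x2,x7},{x1,x5,x7},{x4,x5,x7}} W124={{x7},{x1,x7},{x2,x7},{x4,x7},{x5,x7},{x1,x2,x7},{x1,x5,x7},{x4,x5,x7}} W134={{x7},{x1,x7},{x2,x7},{x4,x7},{x5,x7},{x1,x2,x7},{x1,x5,x7},{x4,x5,x7}} W234={{x7},{x1,x7},{x2,x7},{x4,x7},{x5,x7},{x1,x2,x7},{x1,x5,x7},{x4,x5,x7}}
  W1234={{x7},{x1,x7},{x2,x7},{x4,x7},{x5,x7},{x1,x2,x7},{x1,x5,x7},{x4,x5,x7}}
components per intersection:
  W1: {{x2},{x3},{x5},{x7},{x1,x2},{x1,x5},{x1,x7},{x2,x3},{x2,x7},{x3,x4},{x3,x5},{x3,x6},{x4,x5},{x4,x7},{x5,x7},{x1,x2,x7},{x1,x5,x7},{x3,x4,x5},{x4,x5,x7}}
  W2: {{x6},{x1,x6},{x3,x6},{x4,x6},{x1,x4,x6}} {{x7},{x1,x7},{x2,x7},{x4,x7},{x5,x7},{x1,x2,x7},{x1,x5,x7},{x4,x5,x7}}
  W3: {{x1},{x4},{x6},{x7},{x1,x2},{x1,x4},{x1,x5},{x1,x6},{x1,x7},{x2,x7},{x3,x4},{x3,x6},{x4,x5},{x4,x6},{x4,x7},{x5,x7},{x1,x2,x7},{x1,x4,x6},{x1,x5,x7},{x3,x4,x5},{x4,x5,x7}}
  W4: {{x7},{x1,x7},{x2,x7},{x4,x7},{x5,x7},{x1,x2,x7},{x1,x5,x7},{x4,x5,x7}}
  W12: {{x7},{x1,x7},{x2,x7},{x4,x7},{x5,x7},{x1,x2,x7},{x1,x5,x7},{x4,x5,x7}} {{x3,x6}}
  W13: {{x7},{x1,x2},{x1,x5},{x1,x7},{x2,x7},{x3,x4},{x4,x5},{x4,x7},{x5,x7},{x1,x2,x7},{x1,x5,x7},{x3,x4,x5},{x4,x5,x7}} {{x3,x6}}
  W14: {{x7},{x1,x7},{x2,x7},{x4,x7},{x5,x7},{x1,x2,x7},{x1,x5,x7},{x4,x5,x7}}
  W23: {{x6},{x1,x6},{x3,x6},{x4,x6},{x1,x4,x6}} {{x7},{x1,x7},{x2,x7},{x4,x7},{x5,x7},{x1,x2,x7},{x1,x5,x7},{x4,x5,x7}}
  W24: {{x7},{x1,x7},{x2,x7},{x4,x7},{x5,x7},{x1,x2,x7},{x1,x5,x7},{x4,x5,x7}}
  W34: {{x7},{x1,x7},{x2,x7},{x4,x7},{x5,x7},{x1,x2,x7},{x1,x5,x7},{x4,x5,x7}}
  W123: {{x7},{x1,x7},{x2,x7},{x4,x7},{x5,x7},{x1,x2,x7},{x1,x5,x7},{x4,x5,x7}} {{x3,x6}}
  W124: {{x7},{x1,x7},{x2,x7},{x4,x7},{x5,x7},{x1,x2,x7},{x1,x5,x7},{x4,x5,x7}}
  W134: {{x7},{x1,x7},{x2,x7},{x4,x7},{x5,x7},{x1,x2,x7},{x1,x5,x7},{x4,x5,x7}}
  W234: {{x7},{x1,x7},{x2,x7},{x4,x7},{x5,x7},{x1,x2,x7},{x1,x5,x7},{x4,x5,x7}}
  W1234: {{x7},{x1,x7},{x2,x7},{x4,x7},{x5,x7},{x1,x2,x7},{x1,x5,x7},{x4,x5,x7}}
C dims 5,9,5,1; δ0: rk 4, SNF 1^4; δ1: rk 4, SNF 1^4; δ2: rk 1, SNF 1^1
Ȟ^0: (5−4)−0=1 ⇒ Z
Ȟ^1: (9−4)−4=1 ⇒ Z
Ȟ^2: (5−1)−4=0 ⇒ 0

Ȟ^0 ≅ Z, Ȟ^1 ≅ Z and Ȟ^2 ≅ 0


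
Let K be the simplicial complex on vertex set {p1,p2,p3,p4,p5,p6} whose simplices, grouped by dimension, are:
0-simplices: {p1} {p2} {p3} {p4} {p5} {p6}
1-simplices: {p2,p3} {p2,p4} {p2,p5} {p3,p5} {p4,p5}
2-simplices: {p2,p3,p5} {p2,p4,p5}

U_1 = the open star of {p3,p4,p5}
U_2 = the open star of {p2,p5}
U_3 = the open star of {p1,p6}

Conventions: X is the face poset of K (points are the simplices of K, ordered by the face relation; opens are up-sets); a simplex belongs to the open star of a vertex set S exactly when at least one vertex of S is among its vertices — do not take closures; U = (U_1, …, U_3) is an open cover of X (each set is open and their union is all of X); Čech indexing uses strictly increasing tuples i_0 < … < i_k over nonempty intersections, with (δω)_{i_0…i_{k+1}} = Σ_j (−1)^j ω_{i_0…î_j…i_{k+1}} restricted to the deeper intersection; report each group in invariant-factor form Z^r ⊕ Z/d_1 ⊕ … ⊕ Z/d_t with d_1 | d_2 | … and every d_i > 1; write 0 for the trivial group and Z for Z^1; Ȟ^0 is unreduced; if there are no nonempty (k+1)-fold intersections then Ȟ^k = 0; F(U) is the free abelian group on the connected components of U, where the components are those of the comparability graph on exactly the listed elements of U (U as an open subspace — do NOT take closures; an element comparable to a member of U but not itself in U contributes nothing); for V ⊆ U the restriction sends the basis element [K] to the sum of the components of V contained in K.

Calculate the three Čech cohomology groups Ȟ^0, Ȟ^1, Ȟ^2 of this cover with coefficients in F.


nonempty overlaps:
  U1={{p3},{p4},{p5},{p2,p3},{p2,p4},{p2,p5},{p3,p5},{p4,p5},{p2,p3,p5},{p2,p4,p5}} U2={{p2},{p5},{p2,p3},{p2,p4},{p2,p5},{p3,p5},{p4,p5},{p2,p3,p5},{p2,p4,p5}} U3={{p1},{p6}}
  U12={{p5},{p2,p3},{p2,p4},{p2,p5},{p3,p5},{p4,p5},{p2,p3,p5},{p2,p4,p5}}
components per intersection:
  U1: {{p3},{p4},{p5},{p2,p3},{p2,p4},{p2,p5},{p3,p5},{p4,p5},{p2,p3,p5},{p2,p4,p5}}
  U2: {{p2},{p5},{p2,p3},{p2,p4},{p2,p5},{p3,p5},{p4,p5},{p2,p3,p5},{p2,p4,p5}}
  U3: {{p1}} {{p6}}
  U12: {{p5},{p2,p3},{p2,p4},{p2,p5},{p3,p5},{p4,p5},{p2,p3,p5},{p2,p4,p5}}
C dims 4,1; δ0: rk 1, SNF 1^1
degree 0: 4−1−0 = 3 → Ȟ^0 ≅ Z^3
degree 1: 1−0−1 = 0 → Ȟ^1 ≅ 0
degree 2: 0−0−0 = 0 → Ȟ^2 ≅ 0

Ȟ^0 ≅ Z^3, Ȟ^1 ≅ 0, Ȟ^2 ≅ 0


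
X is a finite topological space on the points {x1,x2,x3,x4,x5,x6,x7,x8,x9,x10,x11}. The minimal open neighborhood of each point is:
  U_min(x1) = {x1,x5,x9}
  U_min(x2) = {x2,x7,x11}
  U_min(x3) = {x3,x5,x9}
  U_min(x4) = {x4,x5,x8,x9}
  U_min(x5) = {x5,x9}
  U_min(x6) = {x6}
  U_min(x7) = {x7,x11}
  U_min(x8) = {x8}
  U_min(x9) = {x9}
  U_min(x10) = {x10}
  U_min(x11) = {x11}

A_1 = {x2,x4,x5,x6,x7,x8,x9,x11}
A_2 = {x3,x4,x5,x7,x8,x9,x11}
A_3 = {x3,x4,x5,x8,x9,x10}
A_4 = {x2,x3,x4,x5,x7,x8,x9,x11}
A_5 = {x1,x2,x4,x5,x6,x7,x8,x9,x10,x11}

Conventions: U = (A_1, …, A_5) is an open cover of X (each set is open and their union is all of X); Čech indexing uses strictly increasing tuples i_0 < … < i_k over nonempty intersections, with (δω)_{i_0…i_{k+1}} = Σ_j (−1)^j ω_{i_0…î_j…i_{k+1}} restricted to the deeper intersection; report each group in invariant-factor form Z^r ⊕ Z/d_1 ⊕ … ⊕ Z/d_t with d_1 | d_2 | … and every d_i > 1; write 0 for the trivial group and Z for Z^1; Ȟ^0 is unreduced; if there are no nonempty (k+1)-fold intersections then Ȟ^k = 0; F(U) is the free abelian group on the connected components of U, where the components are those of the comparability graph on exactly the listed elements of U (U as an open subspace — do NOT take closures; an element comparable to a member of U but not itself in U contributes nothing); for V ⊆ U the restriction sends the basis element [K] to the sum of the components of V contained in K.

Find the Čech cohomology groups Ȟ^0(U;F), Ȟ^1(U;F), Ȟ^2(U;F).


Ȟ^0(U;F) ≅ Z^4,  Ȟ^1(U;F) ≅ 0,  Ȟ^2(U;F) ≅ 0

nerve of the cover:
  A12={x4,x5,x7,x8,x9,x11} A13={x4,x5,x8,x9} A14={x2,x4,x5,x7,x8,x9,x11} A15={x2,x4,x5,x6,x7,x8,x9,x11} A23={x3,x4,x5,x8,x9} A24={x3,x4,x5,x7,x8,x9,x11} A25={x4,x5,x7,x8,x9,x11} A34={x3,x4,x5,x8,x9} A35={x4,x5,x8,x9,x10} A45={x2,x4,x5,x7,x8,x9,x11}
  A123={x4,x5,x8,x9} A124={x4,x5,x7,x8,x9,x11} A125={x4,x5,x7,x8,x9,x11} A134={x4,x5,x8,x9} A135={x4,x5,x8,x9} A145={x2,x4,x5,x7,x8,x9,x11} A234={x3,x4,x5,x8,x9} A235={x4,x5,x8,x9} A245={x4,x5,x7,x8,x9,x11} A345={x4,x5,x8,x9}
  A1234={x4,x5,x8,x9} A1235={x4,x5,x8,x9} A1245={x4,x5,x7,x8,x9,x11} A1345={x4,x5,x8,x9} A2345={x4,x5,x8,x9}
  A12345={x4,x5,x8,x9}
components per intersection:
  A1: {x2,x7,x11} {x4,x5,x8,x9} {x6}
  A2: {x3,x4,x5,x8,x9} {x7,x11}
  A3: {x3,x4,x5,x8,x9} {x10}
  A4: {x2,x7,x11} {x3,x4,x5,x8,x9}
  A5: {x1,x4,x5,x8,x9} {x2,x7,x11} {x6} {x10}
  A12: {x4,x5,x8,x9} {x7,x11}
  A13: {x4,x5,x8,x9}
  A14: {x2,x7,x11} {x4,x5,x8,x9}
  A15: {x2,x7,x11} {x4,x5,x8,x9} {x6}
  A23: {x3,x4,x5,x8,x9}
  A24: {x3,x4,x5,x8,x9} {x7,x11}
  A25: {x4,x5,x8,x9} {x7,x11}
  A34: {x3,x4,x5,x8,x9}
  A35: {x4,x5,x8,x9} {x10}
  A45: {x2,x7,x11} {x4,x5,x8,x9}
  A123: {x4,x5,x8,x9}
  A124: {x4,x5,x8,x9} {x7,x11}
  A125: {x4,x5,x8,x9} {x7,x11}
  A134: {x4,x5,x8,x9}
  A135: {x4,x5,x8,x9}
  A145: {x2,x7,x11} {x4,x5,x8,x9}
  A234: {x3,x4,x5,x8,x9}
  A235: {x4,x5,x8,x9}
  A245: {x4,x5,x8,x9} {x7,x11}
  A345: {x4,x5,x8,x9}
  A1234: {x4,x5,x8,x9}
  A1235: {x4,x5,x8,x9}
  A1245: {x4,x5,x8,x9} {x7,x11}
  A1345: {x4,x5,x8,x9}
  A2345: {x4,x5,x8,x9}
  A12345: {x4,x5,x8,x9}
C dims 13,18,14,6; δ0: rk 9, SNF 1^9; δ1: rk 9, SNF 1^9; δ2: rk 5, SNF 1^5
Ȟ^0 = (13 − 9) − 0 = 4, so Ȟ^0 ≅ Z^4
Ȟ^1 = (18 − 9) − 9 = 0, so Ȟ^1 ≅ 0
Ȟ^2 = (14 − 5) − 9 = 0, so Ȟ^2 ≅ 0
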